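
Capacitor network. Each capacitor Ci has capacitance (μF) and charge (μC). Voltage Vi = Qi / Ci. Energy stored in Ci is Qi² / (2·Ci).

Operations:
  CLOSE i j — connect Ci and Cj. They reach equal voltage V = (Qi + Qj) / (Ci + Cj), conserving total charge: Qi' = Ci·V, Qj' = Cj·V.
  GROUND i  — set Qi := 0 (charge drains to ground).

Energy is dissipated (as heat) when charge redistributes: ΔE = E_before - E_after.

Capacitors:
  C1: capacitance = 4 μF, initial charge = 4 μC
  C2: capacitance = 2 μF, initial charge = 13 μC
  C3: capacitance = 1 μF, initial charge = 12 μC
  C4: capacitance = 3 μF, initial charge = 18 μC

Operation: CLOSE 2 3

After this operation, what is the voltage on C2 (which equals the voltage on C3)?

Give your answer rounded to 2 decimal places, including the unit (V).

Answer: 8.33 V

Derivation:
Initial: C1(4μF, Q=4μC, V=1.00V), C2(2μF, Q=13μC, V=6.50V), C3(1μF, Q=12μC, V=12.00V), C4(3μF, Q=18μC, V=6.00V)
Op 1: CLOSE 2-3: Q_total=25.00, C_total=3.00, V=8.33; Q2=16.67, Q3=8.33; dissipated=10.083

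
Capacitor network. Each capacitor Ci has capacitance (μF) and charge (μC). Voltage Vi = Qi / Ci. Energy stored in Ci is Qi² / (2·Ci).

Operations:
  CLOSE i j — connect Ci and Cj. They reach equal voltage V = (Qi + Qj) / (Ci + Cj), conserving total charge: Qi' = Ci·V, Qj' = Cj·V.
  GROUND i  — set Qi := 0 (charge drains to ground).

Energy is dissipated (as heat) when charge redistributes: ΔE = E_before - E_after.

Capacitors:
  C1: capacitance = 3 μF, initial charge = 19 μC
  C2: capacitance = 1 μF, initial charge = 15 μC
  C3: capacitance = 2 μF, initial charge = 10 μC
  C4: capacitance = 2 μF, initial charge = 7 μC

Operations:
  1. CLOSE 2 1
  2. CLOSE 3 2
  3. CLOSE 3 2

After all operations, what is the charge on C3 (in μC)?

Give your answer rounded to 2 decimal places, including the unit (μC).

Answer: 12.33 μC

Derivation:
Initial: C1(3μF, Q=19μC, V=6.33V), C2(1μF, Q=15μC, V=15.00V), C3(2μF, Q=10μC, V=5.00V), C4(2μF, Q=7μC, V=3.50V)
Op 1: CLOSE 2-1: Q_total=34.00, C_total=4.00, V=8.50; Q2=8.50, Q1=25.50; dissipated=28.167
Op 2: CLOSE 3-2: Q_total=18.50, C_total=3.00, V=6.17; Q3=12.33, Q2=6.17; dissipated=4.083
Op 3: CLOSE 3-2: Q_total=18.50, C_total=3.00, V=6.17; Q3=12.33, Q2=6.17; dissipated=0.000
Final charges: Q1=25.50, Q2=6.17, Q3=12.33, Q4=7.00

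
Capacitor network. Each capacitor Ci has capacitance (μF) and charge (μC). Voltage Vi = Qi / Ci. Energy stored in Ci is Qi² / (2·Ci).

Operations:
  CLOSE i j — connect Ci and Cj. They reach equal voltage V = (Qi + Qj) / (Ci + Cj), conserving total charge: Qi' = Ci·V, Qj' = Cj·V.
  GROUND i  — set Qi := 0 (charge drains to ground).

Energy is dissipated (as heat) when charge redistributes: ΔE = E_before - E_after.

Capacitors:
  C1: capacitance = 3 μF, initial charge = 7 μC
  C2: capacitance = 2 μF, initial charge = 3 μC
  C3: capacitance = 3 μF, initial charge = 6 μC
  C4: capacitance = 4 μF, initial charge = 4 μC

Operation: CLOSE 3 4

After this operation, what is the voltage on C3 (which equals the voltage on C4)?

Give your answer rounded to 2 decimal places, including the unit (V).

Answer: 1.43 V

Derivation:
Initial: C1(3μF, Q=7μC, V=2.33V), C2(2μF, Q=3μC, V=1.50V), C3(3μF, Q=6μC, V=2.00V), C4(4μF, Q=4μC, V=1.00V)
Op 1: CLOSE 3-4: Q_total=10.00, C_total=7.00, V=1.43; Q3=4.29, Q4=5.71; dissipated=0.857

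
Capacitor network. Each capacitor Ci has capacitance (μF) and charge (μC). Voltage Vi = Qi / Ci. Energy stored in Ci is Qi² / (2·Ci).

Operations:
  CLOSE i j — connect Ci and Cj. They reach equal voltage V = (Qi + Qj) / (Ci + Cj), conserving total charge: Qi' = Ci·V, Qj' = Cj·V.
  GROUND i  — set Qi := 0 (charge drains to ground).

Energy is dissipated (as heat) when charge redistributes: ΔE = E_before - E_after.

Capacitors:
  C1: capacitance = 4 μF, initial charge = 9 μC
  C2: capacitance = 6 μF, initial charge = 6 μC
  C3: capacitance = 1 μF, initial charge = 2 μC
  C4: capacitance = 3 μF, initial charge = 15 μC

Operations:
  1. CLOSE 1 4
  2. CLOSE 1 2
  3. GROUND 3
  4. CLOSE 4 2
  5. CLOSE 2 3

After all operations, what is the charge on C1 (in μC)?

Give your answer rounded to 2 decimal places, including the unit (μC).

Initial: C1(4μF, Q=9μC, V=2.25V), C2(6μF, Q=6μC, V=1.00V), C3(1μF, Q=2μC, V=2.00V), C4(3μF, Q=15μC, V=5.00V)
Op 1: CLOSE 1-4: Q_total=24.00, C_total=7.00, V=3.43; Q1=13.71, Q4=10.29; dissipated=6.482
Op 2: CLOSE 1-2: Q_total=19.71, C_total=10.00, V=1.97; Q1=7.89, Q2=11.83; dissipated=7.078
Op 3: GROUND 3: Q3=0; energy lost=2.000
Op 4: CLOSE 4-2: Q_total=22.11, C_total=9.00, V=2.46; Q4=7.37, Q2=14.74; dissipated=2.123
Op 5: CLOSE 2-3: Q_total=14.74, C_total=7.00, V=2.11; Q2=12.64, Q3=2.11; dissipated=2.588
Final charges: Q1=7.89, Q2=12.64, Q3=2.11, Q4=7.37

Answer: 7.89 μC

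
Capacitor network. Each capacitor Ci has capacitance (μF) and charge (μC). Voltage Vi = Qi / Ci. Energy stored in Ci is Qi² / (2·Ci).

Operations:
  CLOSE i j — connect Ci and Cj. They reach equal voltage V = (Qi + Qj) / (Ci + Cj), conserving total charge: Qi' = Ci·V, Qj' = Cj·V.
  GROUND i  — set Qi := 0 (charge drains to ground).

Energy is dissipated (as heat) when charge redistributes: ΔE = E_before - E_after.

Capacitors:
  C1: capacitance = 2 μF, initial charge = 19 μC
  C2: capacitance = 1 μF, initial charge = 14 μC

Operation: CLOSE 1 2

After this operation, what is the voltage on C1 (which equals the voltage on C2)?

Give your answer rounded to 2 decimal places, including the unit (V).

Answer: 11.00 V

Derivation:
Initial: C1(2μF, Q=19μC, V=9.50V), C2(1μF, Q=14μC, V=14.00V)
Op 1: CLOSE 1-2: Q_total=33.00, C_total=3.00, V=11.00; Q1=22.00, Q2=11.00; dissipated=6.750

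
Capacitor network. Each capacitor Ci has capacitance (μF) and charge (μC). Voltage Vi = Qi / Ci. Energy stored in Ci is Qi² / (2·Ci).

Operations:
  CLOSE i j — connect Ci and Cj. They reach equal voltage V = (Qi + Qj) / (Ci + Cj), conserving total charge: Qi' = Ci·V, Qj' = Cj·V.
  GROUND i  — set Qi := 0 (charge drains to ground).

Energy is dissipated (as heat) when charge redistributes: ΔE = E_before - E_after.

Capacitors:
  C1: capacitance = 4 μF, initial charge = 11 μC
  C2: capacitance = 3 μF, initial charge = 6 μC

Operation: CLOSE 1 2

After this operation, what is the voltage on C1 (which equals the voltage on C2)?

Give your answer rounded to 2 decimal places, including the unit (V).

Answer: 2.43 V

Derivation:
Initial: C1(4μF, Q=11μC, V=2.75V), C2(3μF, Q=6μC, V=2.00V)
Op 1: CLOSE 1-2: Q_total=17.00, C_total=7.00, V=2.43; Q1=9.71, Q2=7.29; dissipated=0.482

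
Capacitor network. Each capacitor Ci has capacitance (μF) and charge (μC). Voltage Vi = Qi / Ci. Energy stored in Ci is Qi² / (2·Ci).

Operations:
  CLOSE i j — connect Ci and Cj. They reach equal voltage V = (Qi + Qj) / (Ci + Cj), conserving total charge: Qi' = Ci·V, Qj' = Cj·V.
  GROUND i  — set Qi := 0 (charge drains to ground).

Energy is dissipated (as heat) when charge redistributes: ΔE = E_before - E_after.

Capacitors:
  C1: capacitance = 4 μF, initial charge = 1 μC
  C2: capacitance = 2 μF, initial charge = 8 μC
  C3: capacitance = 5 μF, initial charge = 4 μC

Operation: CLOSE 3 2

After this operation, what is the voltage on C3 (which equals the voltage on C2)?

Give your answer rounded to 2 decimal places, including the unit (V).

Initial: C1(4μF, Q=1μC, V=0.25V), C2(2μF, Q=8μC, V=4.00V), C3(5μF, Q=4μC, V=0.80V)
Op 1: CLOSE 3-2: Q_total=12.00, C_total=7.00, V=1.71; Q3=8.57, Q2=3.43; dissipated=7.314

Answer: 1.71 V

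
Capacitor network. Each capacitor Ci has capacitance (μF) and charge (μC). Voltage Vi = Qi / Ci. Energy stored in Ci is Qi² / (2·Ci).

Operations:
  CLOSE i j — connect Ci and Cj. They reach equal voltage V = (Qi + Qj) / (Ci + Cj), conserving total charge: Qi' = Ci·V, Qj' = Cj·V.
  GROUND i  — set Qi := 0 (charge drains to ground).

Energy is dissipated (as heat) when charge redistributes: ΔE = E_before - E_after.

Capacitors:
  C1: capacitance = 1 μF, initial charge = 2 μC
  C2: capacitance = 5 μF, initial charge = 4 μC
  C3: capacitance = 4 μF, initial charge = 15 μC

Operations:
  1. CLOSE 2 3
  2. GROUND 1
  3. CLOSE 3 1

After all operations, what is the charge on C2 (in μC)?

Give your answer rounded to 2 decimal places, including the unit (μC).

Initial: C1(1μF, Q=2μC, V=2.00V), C2(5μF, Q=4μC, V=0.80V), C3(4μF, Q=15μC, V=3.75V)
Op 1: CLOSE 2-3: Q_total=19.00, C_total=9.00, V=2.11; Q2=10.56, Q3=8.44; dissipated=9.669
Op 2: GROUND 1: Q1=0; energy lost=2.000
Op 3: CLOSE 3-1: Q_total=8.44, C_total=5.00, V=1.69; Q3=6.76, Q1=1.69; dissipated=1.783
Final charges: Q1=1.69, Q2=10.56, Q3=6.76

Answer: 10.56 μC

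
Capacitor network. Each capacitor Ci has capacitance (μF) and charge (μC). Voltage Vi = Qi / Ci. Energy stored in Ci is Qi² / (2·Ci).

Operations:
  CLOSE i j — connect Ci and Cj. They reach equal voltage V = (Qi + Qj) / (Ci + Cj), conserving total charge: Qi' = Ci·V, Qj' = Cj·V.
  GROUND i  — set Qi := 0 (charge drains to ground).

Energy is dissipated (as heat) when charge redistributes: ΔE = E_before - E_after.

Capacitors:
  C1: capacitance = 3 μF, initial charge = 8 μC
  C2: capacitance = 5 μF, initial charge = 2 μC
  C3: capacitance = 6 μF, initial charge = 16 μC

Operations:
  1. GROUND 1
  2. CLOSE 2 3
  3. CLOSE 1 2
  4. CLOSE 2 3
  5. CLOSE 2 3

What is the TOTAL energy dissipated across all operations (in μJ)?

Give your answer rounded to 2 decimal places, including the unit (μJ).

Answer: 20.70 μJ

Derivation:
Initial: C1(3μF, Q=8μC, V=2.67V), C2(5μF, Q=2μC, V=0.40V), C3(6μF, Q=16μC, V=2.67V)
Op 1: GROUND 1: Q1=0; energy lost=10.667
Op 2: CLOSE 2-3: Q_total=18.00, C_total=11.00, V=1.64; Q2=8.18, Q3=9.82; dissipated=7.006
Op 3: CLOSE 1-2: Q_total=8.18, C_total=8.00, V=1.02; Q1=3.07, Q2=5.11; dissipated=2.510
Op 4: CLOSE 2-3: Q_total=14.93, C_total=11.00, V=1.36; Q2=6.79, Q3=8.14; dissipated=0.513
Op 5: CLOSE 2-3: Q_total=14.93, C_total=11.00, V=1.36; Q2=6.79, Q3=8.14; dissipated=0.000
Total dissipated: 20.697 μJ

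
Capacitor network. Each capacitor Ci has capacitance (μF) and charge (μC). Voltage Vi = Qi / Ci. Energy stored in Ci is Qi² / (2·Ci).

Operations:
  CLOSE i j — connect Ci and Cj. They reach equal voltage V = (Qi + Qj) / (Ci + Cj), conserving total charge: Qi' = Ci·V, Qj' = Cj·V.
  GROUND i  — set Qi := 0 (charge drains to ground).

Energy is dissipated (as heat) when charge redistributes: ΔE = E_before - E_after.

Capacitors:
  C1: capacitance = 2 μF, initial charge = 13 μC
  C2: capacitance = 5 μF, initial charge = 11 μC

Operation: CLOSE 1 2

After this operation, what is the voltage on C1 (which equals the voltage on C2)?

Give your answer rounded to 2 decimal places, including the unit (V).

Initial: C1(2μF, Q=13μC, V=6.50V), C2(5μF, Q=11μC, V=2.20V)
Op 1: CLOSE 1-2: Q_total=24.00, C_total=7.00, V=3.43; Q1=6.86, Q2=17.14; dissipated=13.207

Answer: 3.43 V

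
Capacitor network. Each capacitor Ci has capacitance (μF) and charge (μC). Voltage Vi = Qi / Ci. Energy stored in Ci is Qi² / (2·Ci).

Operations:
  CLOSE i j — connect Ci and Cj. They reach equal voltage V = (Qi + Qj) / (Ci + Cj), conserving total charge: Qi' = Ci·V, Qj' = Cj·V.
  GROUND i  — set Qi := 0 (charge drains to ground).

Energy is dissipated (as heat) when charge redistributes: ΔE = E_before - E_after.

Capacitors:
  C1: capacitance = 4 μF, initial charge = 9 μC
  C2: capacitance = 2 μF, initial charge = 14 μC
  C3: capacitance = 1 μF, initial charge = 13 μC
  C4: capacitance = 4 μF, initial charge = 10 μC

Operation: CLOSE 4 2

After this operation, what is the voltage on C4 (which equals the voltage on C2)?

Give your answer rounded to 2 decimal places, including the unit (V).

Initial: C1(4μF, Q=9μC, V=2.25V), C2(2μF, Q=14μC, V=7.00V), C3(1μF, Q=13μC, V=13.00V), C4(4μF, Q=10μC, V=2.50V)
Op 1: CLOSE 4-2: Q_total=24.00, C_total=6.00, V=4.00; Q4=16.00, Q2=8.00; dissipated=13.500

Answer: 4.00 V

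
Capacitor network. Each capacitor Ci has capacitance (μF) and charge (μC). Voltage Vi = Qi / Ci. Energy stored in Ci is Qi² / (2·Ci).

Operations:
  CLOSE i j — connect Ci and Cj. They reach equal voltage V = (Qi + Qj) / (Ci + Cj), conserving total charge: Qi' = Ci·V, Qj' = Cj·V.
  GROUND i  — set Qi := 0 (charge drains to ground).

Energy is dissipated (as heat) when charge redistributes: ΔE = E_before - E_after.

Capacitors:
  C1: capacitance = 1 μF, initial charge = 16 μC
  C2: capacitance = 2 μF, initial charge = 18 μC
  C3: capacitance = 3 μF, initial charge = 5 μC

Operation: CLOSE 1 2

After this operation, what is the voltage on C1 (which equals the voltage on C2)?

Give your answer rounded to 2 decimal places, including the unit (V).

Initial: C1(1μF, Q=16μC, V=16.00V), C2(2μF, Q=18μC, V=9.00V), C3(3μF, Q=5μC, V=1.67V)
Op 1: CLOSE 1-2: Q_total=34.00, C_total=3.00, V=11.33; Q1=11.33, Q2=22.67; dissipated=16.333

Answer: 11.33 V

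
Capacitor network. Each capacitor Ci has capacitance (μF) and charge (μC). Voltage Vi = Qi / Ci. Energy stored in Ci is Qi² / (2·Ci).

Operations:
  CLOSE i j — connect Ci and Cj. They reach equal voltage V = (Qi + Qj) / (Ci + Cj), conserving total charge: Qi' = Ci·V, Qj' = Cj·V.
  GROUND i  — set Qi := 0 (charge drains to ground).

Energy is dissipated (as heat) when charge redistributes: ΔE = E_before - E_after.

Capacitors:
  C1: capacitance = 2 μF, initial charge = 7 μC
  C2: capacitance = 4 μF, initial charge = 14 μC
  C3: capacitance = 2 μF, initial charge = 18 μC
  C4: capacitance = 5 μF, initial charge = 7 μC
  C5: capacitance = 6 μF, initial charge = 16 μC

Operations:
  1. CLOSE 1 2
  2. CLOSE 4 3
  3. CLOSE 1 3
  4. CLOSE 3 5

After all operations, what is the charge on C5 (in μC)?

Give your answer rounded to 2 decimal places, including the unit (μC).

Initial: C1(2μF, Q=7μC, V=3.50V), C2(4μF, Q=14μC, V=3.50V), C3(2μF, Q=18μC, V=9.00V), C4(5μF, Q=7μC, V=1.40V), C5(6μF, Q=16μC, V=2.67V)
Op 1: CLOSE 1-2: Q_total=21.00, C_total=6.00, V=3.50; Q1=7.00, Q2=14.00; dissipated=0.000
Op 2: CLOSE 4-3: Q_total=25.00, C_total=7.00, V=3.57; Q4=17.86, Q3=7.14; dissipated=41.257
Op 3: CLOSE 1-3: Q_total=14.14, C_total=4.00, V=3.54; Q1=7.07, Q3=7.07; dissipated=0.003
Op 4: CLOSE 3-5: Q_total=23.07, C_total=8.00, V=2.88; Q3=5.77, Q5=17.30; dissipated=0.566
Final charges: Q1=7.07, Q2=14.00, Q3=5.77, Q4=17.86, Q5=17.30

Answer: 17.30 μC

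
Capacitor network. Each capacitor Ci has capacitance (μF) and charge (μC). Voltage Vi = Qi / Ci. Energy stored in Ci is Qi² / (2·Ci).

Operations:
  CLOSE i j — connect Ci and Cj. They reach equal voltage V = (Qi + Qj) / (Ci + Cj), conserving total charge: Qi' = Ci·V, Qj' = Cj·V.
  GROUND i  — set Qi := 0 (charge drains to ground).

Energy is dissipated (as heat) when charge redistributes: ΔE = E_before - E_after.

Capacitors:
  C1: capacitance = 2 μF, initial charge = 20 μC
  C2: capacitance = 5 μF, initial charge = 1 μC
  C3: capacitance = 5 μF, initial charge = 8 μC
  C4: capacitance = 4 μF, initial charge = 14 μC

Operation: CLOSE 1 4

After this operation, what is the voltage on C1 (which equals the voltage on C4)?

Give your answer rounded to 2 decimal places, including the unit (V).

Answer: 5.67 V

Derivation:
Initial: C1(2μF, Q=20μC, V=10.00V), C2(5μF, Q=1μC, V=0.20V), C3(5μF, Q=8μC, V=1.60V), C4(4μF, Q=14μC, V=3.50V)
Op 1: CLOSE 1-4: Q_total=34.00, C_total=6.00, V=5.67; Q1=11.33, Q4=22.67; dissipated=28.167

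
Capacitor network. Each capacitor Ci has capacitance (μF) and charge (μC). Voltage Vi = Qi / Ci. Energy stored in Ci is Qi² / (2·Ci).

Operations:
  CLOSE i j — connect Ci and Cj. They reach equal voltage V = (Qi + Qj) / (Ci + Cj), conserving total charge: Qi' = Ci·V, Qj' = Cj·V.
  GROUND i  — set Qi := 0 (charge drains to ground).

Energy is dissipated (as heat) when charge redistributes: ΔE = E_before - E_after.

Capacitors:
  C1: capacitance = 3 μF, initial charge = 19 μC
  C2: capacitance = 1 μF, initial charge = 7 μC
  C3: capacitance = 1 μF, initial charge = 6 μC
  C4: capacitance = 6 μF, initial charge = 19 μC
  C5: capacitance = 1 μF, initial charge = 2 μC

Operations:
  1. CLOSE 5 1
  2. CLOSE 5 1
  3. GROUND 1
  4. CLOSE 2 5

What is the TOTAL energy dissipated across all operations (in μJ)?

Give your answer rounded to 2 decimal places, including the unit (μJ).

Answer: 49.15 μJ

Derivation:
Initial: C1(3μF, Q=19μC, V=6.33V), C2(1μF, Q=7μC, V=7.00V), C3(1μF, Q=6μC, V=6.00V), C4(6μF, Q=19μC, V=3.17V), C5(1μF, Q=2μC, V=2.00V)
Op 1: CLOSE 5-1: Q_total=21.00, C_total=4.00, V=5.25; Q5=5.25, Q1=15.75; dissipated=7.042
Op 2: CLOSE 5-1: Q_total=21.00, C_total=4.00, V=5.25; Q5=5.25, Q1=15.75; dissipated=0.000
Op 3: GROUND 1: Q1=0; energy lost=41.344
Op 4: CLOSE 2-5: Q_total=12.25, C_total=2.00, V=6.12; Q2=6.12, Q5=6.12; dissipated=0.766
Total dissipated: 49.151 μJ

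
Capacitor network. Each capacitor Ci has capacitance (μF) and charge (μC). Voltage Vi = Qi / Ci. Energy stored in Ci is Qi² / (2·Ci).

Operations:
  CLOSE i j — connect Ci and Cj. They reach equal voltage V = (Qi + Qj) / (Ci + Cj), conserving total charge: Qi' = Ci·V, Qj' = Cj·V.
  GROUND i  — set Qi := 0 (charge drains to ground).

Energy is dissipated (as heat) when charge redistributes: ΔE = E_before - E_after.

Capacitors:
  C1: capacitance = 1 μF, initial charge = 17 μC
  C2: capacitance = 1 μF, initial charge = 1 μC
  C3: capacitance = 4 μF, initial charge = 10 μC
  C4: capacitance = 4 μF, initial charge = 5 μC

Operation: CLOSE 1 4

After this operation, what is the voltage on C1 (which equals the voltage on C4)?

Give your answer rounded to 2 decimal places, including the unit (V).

Answer: 4.40 V

Derivation:
Initial: C1(1μF, Q=17μC, V=17.00V), C2(1μF, Q=1μC, V=1.00V), C3(4μF, Q=10μC, V=2.50V), C4(4μF, Q=5μC, V=1.25V)
Op 1: CLOSE 1-4: Q_total=22.00, C_total=5.00, V=4.40; Q1=4.40, Q4=17.60; dissipated=99.225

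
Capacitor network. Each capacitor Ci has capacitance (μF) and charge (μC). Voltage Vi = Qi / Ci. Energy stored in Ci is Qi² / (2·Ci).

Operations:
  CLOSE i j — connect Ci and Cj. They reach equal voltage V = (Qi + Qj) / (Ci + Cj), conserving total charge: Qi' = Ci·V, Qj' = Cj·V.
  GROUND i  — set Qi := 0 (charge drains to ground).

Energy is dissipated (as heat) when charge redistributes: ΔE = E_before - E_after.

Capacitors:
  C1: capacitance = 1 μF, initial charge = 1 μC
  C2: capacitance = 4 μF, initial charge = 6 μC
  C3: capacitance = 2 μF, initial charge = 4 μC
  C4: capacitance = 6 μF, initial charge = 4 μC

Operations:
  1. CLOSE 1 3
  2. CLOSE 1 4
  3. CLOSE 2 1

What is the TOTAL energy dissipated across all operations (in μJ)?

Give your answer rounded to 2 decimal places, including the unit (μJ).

Answer: 0.95 μJ

Derivation:
Initial: C1(1μF, Q=1μC, V=1.00V), C2(4μF, Q=6μC, V=1.50V), C3(2μF, Q=4μC, V=2.00V), C4(6μF, Q=4μC, V=0.67V)
Op 1: CLOSE 1-3: Q_total=5.00, C_total=3.00, V=1.67; Q1=1.67, Q3=3.33; dissipated=0.333
Op 2: CLOSE 1-4: Q_total=5.67, C_total=7.00, V=0.81; Q1=0.81, Q4=4.86; dissipated=0.429
Op 3: CLOSE 2-1: Q_total=6.81, C_total=5.00, V=1.36; Q2=5.45, Q1=1.36; dissipated=0.191
Total dissipated: 0.953 μJ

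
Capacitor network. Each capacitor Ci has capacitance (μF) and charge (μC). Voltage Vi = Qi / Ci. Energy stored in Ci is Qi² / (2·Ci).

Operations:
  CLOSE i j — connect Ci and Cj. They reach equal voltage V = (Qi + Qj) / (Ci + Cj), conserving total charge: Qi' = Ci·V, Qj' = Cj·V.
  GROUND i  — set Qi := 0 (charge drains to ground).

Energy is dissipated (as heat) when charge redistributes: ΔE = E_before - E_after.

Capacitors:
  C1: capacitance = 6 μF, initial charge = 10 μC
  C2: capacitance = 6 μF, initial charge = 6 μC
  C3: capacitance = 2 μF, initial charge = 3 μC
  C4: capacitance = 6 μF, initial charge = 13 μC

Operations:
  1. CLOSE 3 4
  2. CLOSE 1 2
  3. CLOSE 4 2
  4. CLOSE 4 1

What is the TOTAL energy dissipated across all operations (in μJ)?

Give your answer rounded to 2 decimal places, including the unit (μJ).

Initial: C1(6μF, Q=10μC, V=1.67V), C2(6μF, Q=6μC, V=1.00V), C3(2μF, Q=3μC, V=1.50V), C4(6μF, Q=13μC, V=2.17V)
Op 1: CLOSE 3-4: Q_total=16.00, C_total=8.00, V=2.00; Q3=4.00, Q4=12.00; dissipated=0.333
Op 2: CLOSE 1-2: Q_total=16.00, C_total=12.00, V=1.33; Q1=8.00, Q2=8.00; dissipated=0.667
Op 3: CLOSE 4-2: Q_total=20.00, C_total=12.00, V=1.67; Q4=10.00, Q2=10.00; dissipated=0.667
Op 4: CLOSE 4-1: Q_total=18.00, C_total=12.00, V=1.50; Q4=9.00, Q1=9.00; dissipated=0.167
Total dissipated: 1.833 μJ

Answer: 1.83 μJ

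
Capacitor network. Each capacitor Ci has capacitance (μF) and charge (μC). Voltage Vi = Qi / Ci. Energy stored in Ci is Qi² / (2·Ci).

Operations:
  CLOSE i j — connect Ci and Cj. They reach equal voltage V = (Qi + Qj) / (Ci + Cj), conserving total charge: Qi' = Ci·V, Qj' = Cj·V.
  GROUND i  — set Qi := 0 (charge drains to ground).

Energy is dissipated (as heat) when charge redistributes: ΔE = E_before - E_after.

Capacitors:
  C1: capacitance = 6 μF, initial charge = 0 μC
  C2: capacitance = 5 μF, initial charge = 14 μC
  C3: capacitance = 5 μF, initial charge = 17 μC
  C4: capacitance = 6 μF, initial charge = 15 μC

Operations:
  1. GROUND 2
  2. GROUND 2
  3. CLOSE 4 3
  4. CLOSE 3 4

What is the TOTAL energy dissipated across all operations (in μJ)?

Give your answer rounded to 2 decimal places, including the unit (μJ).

Answer: 20.70 μJ

Derivation:
Initial: C1(6μF, Q=0μC, V=0.00V), C2(5μF, Q=14μC, V=2.80V), C3(5μF, Q=17μC, V=3.40V), C4(6μF, Q=15μC, V=2.50V)
Op 1: GROUND 2: Q2=0; energy lost=19.600
Op 2: GROUND 2: Q2=0; energy lost=0.000
Op 3: CLOSE 4-3: Q_total=32.00, C_total=11.00, V=2.91; Q4=17.45, Q3=14.55; dissipated=1.105
Op 4: CLOSE 3-4: Q_total=32.00, C_total=11.00, V=2.91; Q3=14.55, Q4=17.45; dissipated=0.000
Total dissipated: 20.705 μJ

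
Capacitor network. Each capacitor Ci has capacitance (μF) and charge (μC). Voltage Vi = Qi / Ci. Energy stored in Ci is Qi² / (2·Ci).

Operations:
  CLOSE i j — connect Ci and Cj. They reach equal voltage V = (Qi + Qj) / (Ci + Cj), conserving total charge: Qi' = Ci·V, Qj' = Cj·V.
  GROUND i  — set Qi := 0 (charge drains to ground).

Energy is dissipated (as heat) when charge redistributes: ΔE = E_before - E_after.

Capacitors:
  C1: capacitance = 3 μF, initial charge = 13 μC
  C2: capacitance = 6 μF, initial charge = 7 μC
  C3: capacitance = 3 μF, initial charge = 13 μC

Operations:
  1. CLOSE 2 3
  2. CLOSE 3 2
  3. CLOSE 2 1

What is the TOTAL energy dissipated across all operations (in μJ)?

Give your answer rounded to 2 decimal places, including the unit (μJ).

Answer: 14.48 μJ

Derivation:
Initial: C1(3μF, Q=13μC, V=4.33V), C2(6μF, Q=7μC, V=1.17V), C3(3μF, Q=13μC, V=4.33V)
Op 1: CLOSE 2-3: Q_total=20.00, C_total=9.00, V=2.22; Q2=13.33, Q3=6.67; dissipated=10.028
Op 2: CLOSE 3-2: Q_total=20.00, C_total=9.00, V=2.22; Q3=6.67, Q2=13.33; dissipated=0.000
Op 3: CLOSE 2-1: Q_total=26.33, C_total=9.00, V=2.93; Q2=17.56, Q1=8.78; dissipated=4.457
Total dissipated: 14.485 μJ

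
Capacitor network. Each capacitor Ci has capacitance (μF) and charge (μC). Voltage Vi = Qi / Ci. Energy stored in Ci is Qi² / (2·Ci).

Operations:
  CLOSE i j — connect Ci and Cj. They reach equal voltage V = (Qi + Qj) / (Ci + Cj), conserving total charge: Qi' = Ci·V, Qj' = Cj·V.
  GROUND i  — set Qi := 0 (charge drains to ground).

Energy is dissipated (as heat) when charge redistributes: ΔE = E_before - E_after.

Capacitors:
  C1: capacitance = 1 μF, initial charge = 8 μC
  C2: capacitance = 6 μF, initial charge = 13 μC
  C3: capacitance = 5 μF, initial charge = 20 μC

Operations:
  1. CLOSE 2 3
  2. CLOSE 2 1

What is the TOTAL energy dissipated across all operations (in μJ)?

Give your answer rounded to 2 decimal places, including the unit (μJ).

Answer: 15.30 μJ

Derivation:
Initial: C1(1μF, Q=8μC, V=8.00V), C2(6μF, Q=13μC, V=2.17V), C3(5μF, Q=20μC, V=4.00V)
Op 1: CLOSE 2-3: Q_total=33.00, C_total=11.00, V=3.00; Q2=18.00, Q3=15.00; dissipated=4.583
Op 2: CLOSE 2-1: Q_total=26.00, C_total=7.00, V=3.71; Q2=22.29, Q1=3.71; dissipated=10.714
Total dissipated: 15.298 μJ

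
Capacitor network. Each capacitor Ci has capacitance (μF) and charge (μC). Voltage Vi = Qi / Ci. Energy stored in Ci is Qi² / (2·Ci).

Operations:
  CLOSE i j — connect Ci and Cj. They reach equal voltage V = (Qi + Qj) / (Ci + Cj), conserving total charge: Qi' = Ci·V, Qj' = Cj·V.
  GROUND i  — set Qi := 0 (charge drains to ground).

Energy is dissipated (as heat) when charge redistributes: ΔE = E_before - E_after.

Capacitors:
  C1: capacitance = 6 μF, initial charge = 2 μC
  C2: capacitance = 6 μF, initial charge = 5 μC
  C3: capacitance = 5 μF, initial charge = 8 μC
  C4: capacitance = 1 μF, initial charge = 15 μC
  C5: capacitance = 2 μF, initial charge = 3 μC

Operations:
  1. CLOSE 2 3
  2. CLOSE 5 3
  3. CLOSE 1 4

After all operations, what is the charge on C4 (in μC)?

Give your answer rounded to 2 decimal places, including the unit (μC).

Initial: C1(6μF, Q=2μC, V=0.33V), C2(6μF, Q=5μC, V=0.83V), C3(5μF, Q=8μC, V=1.60V), C4(1μF, Q=15μC, V=15.00V), C5(2μF, Q=3μC, V=1.50V)
Op 1: CLOSE 2-3: Q_total=13.00, C_total=11.00, V=1.18; Q2=7.09, Q3=5.91; dissipated=0.802
Op 2: CLOSE 5-3: Q_total=8.91, C_total=7.00, V=1.27; Q5=2.55, Q3=6.36; dissipated=0.072
Op 3: CLOSE 1-4: Q_total=17.00, C_total=7.00, V=2.43; Q1=14.57, Q4=2.43; dissipated=92.190
Final charges: Q1=14.57, Q2=7.09, Q3=6.36, Q4=2.43, Q5=2.55

Answer: 2.43 μC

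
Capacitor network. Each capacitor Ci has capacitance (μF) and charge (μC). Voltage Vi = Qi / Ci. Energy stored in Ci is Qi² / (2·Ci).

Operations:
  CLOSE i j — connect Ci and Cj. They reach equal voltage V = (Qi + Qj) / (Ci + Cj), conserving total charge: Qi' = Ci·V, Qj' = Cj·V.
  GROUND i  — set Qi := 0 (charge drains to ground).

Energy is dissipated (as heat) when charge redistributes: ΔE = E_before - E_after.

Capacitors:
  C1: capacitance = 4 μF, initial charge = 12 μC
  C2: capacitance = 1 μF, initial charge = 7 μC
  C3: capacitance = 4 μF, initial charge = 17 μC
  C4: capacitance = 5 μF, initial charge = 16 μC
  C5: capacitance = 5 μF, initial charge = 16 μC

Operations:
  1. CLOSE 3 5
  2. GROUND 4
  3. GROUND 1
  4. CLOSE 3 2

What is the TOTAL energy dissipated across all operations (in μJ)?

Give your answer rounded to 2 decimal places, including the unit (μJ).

Initial: C1(4μF, Q=12μC, V=3.00V), C2(1μF, Q=7μC, V=7.00V), C3(4μF, Q=17μC, V=4.25V), C4(5μF, Q=16μC, V=3.20V), C5(5μF, Q=16μC, V=3.20V)
Op 1: CLOSE 3-5: Q_total=33.00, C_total=9.00, V=3.67; Q3=14.67, Q5=18.33; dissipated=1.225
Op 2: GROUND 4: Q4=0; energy lost=25.600
Op 3: GROUND 1: Q1=0; energy lost=18.000
Op 4: CLOSE 3-2: Q_total=21.67, C_total=5.00, V=4.33; Q3=17.33, Q2=4.33; dissipated=4.444
Total dissipated: 49.269 μJ

Answer: 49.27 μJ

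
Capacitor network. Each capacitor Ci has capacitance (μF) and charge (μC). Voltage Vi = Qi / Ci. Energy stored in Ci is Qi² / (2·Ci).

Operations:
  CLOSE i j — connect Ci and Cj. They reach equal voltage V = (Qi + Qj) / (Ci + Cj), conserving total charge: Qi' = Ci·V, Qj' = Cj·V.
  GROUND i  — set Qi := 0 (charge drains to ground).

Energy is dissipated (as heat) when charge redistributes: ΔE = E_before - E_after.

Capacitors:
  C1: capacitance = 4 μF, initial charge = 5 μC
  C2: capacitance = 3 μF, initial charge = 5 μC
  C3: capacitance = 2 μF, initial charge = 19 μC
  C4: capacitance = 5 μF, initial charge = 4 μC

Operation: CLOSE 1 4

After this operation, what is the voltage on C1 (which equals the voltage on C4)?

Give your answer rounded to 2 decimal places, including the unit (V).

Answer: 1.00 V

Derivation:
Initial: C1(4μF, Q=5μC, V=1.25V), C2(3μF, Q=5μC, V=1.67V), C3(2μF, Q=19μC, V=9.50V), C4(5μF, Q=4μC, V=0.80V)
Op 1: CLOSE 1-4: Q_total=9.00, C_total=9.00, V=1.00; Q1=4.00, Q4=5.00; dissipated=0.225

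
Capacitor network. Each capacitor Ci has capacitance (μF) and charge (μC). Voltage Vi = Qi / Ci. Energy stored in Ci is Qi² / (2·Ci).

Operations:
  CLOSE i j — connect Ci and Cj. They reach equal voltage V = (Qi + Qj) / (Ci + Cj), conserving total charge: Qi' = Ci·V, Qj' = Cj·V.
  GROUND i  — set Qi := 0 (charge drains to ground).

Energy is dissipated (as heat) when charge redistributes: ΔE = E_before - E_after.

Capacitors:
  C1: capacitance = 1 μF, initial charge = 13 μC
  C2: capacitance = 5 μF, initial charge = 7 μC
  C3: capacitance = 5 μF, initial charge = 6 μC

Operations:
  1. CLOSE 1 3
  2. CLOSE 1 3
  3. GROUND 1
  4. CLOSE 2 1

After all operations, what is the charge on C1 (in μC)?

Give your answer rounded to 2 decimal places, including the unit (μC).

Answer: 1.17 μC

Derivation:
Initial: C1(1μF, Q=13μC, V=13.00V), C2(5μF, Q=7μC, V=1.40V), C3(5μF, Q=6μC, V=1.20V)
Op 1: CLOSE 1-3: Q_total=19.00, C_total=6.00, V=3.17; Q1=3.17, Q3=15.83; dissipated=58.017
Op 2: CLOSE 1-3: Q_total=19.00, C_total=6.00, V=3.17; Q1=3.17, Q3=15.83; dissipated=0.000
Op 3: GROUND 1: Q1=0; energy lost=5.014
Op 4: CLOSE 2-1: Q_total=7.00, C_total=6.00, V=1.17; Q2=5.83, Q1=1.17; dissipated=0.817
Final charges: Q1=1.17, Q2=5.83, Q3=15.83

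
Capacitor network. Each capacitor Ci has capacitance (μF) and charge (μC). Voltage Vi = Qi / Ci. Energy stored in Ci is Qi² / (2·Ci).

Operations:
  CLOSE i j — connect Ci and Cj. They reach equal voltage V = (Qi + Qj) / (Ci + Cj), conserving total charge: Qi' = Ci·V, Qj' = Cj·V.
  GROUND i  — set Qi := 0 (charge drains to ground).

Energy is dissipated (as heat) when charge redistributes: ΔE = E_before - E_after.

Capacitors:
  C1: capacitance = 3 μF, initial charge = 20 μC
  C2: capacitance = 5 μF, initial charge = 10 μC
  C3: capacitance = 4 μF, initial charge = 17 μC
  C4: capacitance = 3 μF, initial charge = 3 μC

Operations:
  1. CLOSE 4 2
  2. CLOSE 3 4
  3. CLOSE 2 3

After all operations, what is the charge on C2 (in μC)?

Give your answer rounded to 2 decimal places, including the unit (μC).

Answer: 11.46 μC

Derivation:
Initial: C1(3μF, Q=20μC, V=6.67V), C2(5μF, Q=10μC, V=2.00V), C3(4μF, Q=17μC, V=4.25V), C4(3μF, Q=3μC, V=1.00V)
Op 1: CLOSE 4-2: Q_total=13.00, C_total=8.00, V=1.62; Q4=4.88, Q2=8.12; dissipated=0.938
Op 2: CLOSE 3-4: Q_total=21.88, C_total=7.00, V=3.12; Q3=12.50, Q4=9.38; dissipated=5.906
Op 3: CLOSE 2-3: Q_total=20.62, C_total=9.00, V=2.29; Q2=11.46, Q3=9.17; dissipated=2.500
Final charges: Q1=20.00, Q2=11.46, Q3=9.17, Q4=9.38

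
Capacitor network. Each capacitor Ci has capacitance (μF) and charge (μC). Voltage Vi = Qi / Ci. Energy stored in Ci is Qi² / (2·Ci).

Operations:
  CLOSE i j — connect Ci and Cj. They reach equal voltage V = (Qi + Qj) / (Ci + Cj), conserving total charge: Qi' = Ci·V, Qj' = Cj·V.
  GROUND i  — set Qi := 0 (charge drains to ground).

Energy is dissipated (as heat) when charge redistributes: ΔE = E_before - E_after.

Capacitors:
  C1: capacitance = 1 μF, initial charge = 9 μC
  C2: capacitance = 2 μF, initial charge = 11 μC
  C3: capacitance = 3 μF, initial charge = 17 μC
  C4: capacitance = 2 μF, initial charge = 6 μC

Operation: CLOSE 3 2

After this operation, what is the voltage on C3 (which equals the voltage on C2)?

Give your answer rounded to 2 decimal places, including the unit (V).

Initial: C1(1μF, Q=9μC, V=9.00V), C2(2μF, Q=11μC, V=5.50V), C3(3μF, Q=17μC, V=5.67V), C4(2μF, Q=6μC, V=3.00V)
Op 1: CLOSE 3-2: Q_total=28.00, C_total=5.00, V=5.60; Q3=16.80, Q2=11.20; dissipated=0.017

Answer: 5.60 V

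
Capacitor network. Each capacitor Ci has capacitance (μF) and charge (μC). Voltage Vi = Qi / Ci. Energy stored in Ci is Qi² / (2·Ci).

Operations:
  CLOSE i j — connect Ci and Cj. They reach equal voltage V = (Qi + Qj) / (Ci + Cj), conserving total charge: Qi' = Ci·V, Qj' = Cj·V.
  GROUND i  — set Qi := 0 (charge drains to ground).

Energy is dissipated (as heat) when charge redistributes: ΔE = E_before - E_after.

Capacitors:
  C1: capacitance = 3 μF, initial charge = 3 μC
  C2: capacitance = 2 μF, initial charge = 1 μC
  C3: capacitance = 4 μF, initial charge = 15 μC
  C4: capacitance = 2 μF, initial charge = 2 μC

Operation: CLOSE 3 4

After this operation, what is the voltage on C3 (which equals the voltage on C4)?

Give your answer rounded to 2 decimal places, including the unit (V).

Answer: 2.83 V

Derivation:
Initial: C1(3μF, Q=3μC, V=1.00V), C2(2μF, Q=1μC, V=0.50V), C3(4μF, Q=15μC, V=3.75V), C4(2μF, Q=2μC, V=1.00V)
Op 1: CLOSE 3-4: Q_total=17.00, C_total=6.00, V=2.83; Q3=11.33, Q4=5.67; dissipated=5.042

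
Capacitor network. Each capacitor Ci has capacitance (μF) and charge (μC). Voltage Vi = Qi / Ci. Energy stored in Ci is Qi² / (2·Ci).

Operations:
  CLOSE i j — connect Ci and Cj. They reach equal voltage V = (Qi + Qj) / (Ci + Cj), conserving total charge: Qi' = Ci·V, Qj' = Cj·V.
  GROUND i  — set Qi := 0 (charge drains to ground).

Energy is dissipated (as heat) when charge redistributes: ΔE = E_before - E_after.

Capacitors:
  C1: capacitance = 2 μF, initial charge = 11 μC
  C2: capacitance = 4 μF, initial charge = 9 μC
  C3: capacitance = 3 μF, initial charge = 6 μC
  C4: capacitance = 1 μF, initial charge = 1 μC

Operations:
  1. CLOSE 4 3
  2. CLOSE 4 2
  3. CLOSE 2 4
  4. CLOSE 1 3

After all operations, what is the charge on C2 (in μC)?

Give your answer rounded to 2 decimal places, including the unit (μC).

Answer: 8.60 μC

Derivation:
Initial: C1(2μF, Q=11μC, V=5.50V), C2(4μF, Q=9μC, V=2.25V), C3(3μF, Q=6μC, V=2.00V), C4(1μF, Q=1μC, V=1.00V)
Op 1: CLOSE 4-3: Q_total=7.00, C_total=4.00, V=1.75; Q4=1.75, Q3=5.25; dissipated=0.375
Op 2: CLOSE 4-2: Q_total=10.75, C_total=5.00, V=2.15; Q4=2.15, Q2=8.60; dissipated=0.100
Op 3: CLOSE 2-4: Q_total=10.75, C_total=5.00, V=2.15; Q2=8.60, Q4=2.15; dissipated=0.000
Op 4: CLOSE 1-3: Q_total=16.25, C_total=5.00, V=3.25; Q1=6.50, Q3=9.75; dissipated=8.438
Final charges: Q1=6.50, Q2=8.60, Q3=9.75, Q4=2.15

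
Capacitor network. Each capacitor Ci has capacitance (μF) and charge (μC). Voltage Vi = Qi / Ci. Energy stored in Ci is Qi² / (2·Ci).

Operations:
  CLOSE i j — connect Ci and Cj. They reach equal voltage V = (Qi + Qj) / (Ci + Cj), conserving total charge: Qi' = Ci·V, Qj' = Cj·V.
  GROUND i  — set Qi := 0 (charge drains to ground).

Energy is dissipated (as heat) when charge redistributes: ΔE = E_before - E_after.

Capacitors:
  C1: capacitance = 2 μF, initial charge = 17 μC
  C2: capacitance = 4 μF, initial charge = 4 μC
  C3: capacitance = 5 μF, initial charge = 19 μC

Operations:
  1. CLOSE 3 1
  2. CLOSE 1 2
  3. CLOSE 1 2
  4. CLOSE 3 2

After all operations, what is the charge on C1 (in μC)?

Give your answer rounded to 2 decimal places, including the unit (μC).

Initial: C1(2μF, Q=17μC, V=8.50V), C2(4μF, Q=4μC, V=1.00V), C3(5μF, Q=19μC, V=3.80V)
Op 1: CLOSE 3-1: Q_total=36.00, C_total=7.00, V=5.14; Q3=25.71, Q1=10.29; dissipated=15.779
Op 2: CLOSE 1-2: Q_total=14.29, C_total=6.00, V=2.38; Q1=4.76, Q2=9.52; dissipated=11.442
Op 3: CLOSE 1-2: Q_total=14.29, C_total=6.00, V=2.38; Q1=4.76, Q2=9.52; dissipated=0.000
Op 4: CLOSE 3-2: Q_total=35.24, C_total=9.00, V=3.92; Q3=19.58, Q2=15.66; dissipated=8.476
Final charges: Q1=4.76, Q2=15.66, Q3=19.58

Answer: 4.76 μC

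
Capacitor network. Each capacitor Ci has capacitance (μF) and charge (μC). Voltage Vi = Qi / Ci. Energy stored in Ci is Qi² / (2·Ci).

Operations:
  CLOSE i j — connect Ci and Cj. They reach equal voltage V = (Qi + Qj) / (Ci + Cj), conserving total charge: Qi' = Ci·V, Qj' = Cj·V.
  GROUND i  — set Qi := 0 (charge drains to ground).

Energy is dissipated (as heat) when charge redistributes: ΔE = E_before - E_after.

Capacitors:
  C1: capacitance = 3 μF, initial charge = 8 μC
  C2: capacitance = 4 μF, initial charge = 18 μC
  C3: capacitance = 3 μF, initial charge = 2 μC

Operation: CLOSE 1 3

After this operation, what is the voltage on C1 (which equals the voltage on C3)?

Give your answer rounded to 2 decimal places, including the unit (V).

Initial: C1(3μF, Q=8μC, V=2.67V), C2(4μF, Q=18μC, V=4.50V), C3(3μF, Q=2μC, V=0.67V)
Op 1: CLOSE 1-3: Q_total=10.00, C_total=6.00, V=1.67; Q1=5.00, Q3=5.00; dissipated=3.000

Answer: 1.67 V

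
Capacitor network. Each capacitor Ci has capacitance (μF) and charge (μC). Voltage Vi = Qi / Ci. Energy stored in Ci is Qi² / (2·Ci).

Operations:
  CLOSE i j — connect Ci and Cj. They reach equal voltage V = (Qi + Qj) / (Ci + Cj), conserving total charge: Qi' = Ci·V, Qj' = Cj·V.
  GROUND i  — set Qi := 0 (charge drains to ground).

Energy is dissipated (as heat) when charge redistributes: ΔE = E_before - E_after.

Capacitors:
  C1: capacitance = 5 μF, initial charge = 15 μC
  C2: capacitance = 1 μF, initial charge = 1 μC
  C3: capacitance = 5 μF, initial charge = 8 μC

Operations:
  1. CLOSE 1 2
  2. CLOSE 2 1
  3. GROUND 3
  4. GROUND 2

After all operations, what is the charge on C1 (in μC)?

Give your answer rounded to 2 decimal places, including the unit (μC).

Answer: 13.33 μC

Derivation:
Initial: C1(5μF, Q=15μC, V=3.00V), C2(1μF, Q=1μC, V=1.00V), C3(5μF, Q=8μC, V=1.60V)
Op 1: CLOSE 1-2: Q_total=16.00, C_total=6.00, V=2.67; Q1=13.33, Q2=2.67; dissipated=1.667
Op 2: CLOSE 2-1: Q_total=16.00, C_total=6.00, V=2.67; Q2=2.67, Q1=13.33; dissipated=0.000
Op 3: GROUND 3: Q3=0; energy lost=6.400
Op 4: GROUND 2: Q2=0; energy lost=3.556
Final charges: Q1=13.33, Q2=0.00, Q3=0.00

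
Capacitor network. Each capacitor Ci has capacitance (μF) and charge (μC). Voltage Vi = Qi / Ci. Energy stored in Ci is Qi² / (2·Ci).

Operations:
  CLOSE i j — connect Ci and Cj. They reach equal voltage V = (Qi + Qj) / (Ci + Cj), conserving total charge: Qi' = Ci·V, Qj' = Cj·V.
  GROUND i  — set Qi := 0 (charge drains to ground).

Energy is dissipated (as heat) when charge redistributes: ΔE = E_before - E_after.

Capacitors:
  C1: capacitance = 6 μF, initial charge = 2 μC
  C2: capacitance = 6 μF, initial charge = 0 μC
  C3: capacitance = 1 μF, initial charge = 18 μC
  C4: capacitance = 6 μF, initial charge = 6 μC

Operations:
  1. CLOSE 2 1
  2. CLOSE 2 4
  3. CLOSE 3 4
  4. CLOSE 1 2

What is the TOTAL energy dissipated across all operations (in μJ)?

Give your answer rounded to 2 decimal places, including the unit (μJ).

Answer: 131.47 μJ

Derivation:
Initial: C1(6μF, Q=2μC, V=0.33V), C2(6μF, Q=0μC, V=0.00V), C3(1μF, Q=18μC, V=18.00V), C4(6μF, Q=6μC, V=1.00V)
Op 1: CLOSE 2-1: Q_total=2.00, C_total=12.00, V=0.17; Q2=1.00, Q1=1.00; dissipated=0.167
Op 2: CLOSE 2-4: Q_total=7.00, C_total=12.00, V=0.58; Q2=3.50, Q4=3.50; dissipated=1.042
Op 3: CLOSE 3-4: Q_total=21.50, C_total=7.00, V=3.07; Q3=3.07, Q4=18.43; dissipated=130.003
Op 4: CLOSE 1-2: Q_total=4.50, C_total=12.00, V=0.38; Q1=2.25, Q2=2.25; dissipated=0.260
Total dissipated: 131.472 μJ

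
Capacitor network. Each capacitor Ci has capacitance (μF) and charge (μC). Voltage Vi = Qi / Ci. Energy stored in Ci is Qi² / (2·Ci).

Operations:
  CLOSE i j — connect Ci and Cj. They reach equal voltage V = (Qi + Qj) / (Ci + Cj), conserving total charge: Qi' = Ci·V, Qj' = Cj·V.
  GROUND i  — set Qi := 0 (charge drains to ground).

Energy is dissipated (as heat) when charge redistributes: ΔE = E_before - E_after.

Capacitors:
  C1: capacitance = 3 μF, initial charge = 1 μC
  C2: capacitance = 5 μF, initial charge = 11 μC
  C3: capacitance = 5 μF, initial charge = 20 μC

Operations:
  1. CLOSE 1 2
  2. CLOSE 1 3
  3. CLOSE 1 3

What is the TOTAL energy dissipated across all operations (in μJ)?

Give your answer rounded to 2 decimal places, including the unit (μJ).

Answer: 9.13 μJ

Derivation:
Initial: C1(3μF, Q=1μC, V=0.33V), C2(5μF, Q=11μC, V=2.20V), C3(5μF, Q=20μC, V=4.00V)
Op 1: CLOSE 1-2: Q_total=12.00, C_total=8.00, V=1.50; Q1=4.50, Q2=7.50; dissipated=3.267
Op 2: CLOSE 1-3: Q_total=24.50, C_total=8.00, V=3.06; Q1=9.19, Q3=15.31; dissipated=5.859
Op 3: CLOSE 1-3: Q_total=24.50, C_total=8.00, V=3.06; Q1=9.19, Q3=15.31; dissipated=0.000
Total dissipated: 9.126 μJ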